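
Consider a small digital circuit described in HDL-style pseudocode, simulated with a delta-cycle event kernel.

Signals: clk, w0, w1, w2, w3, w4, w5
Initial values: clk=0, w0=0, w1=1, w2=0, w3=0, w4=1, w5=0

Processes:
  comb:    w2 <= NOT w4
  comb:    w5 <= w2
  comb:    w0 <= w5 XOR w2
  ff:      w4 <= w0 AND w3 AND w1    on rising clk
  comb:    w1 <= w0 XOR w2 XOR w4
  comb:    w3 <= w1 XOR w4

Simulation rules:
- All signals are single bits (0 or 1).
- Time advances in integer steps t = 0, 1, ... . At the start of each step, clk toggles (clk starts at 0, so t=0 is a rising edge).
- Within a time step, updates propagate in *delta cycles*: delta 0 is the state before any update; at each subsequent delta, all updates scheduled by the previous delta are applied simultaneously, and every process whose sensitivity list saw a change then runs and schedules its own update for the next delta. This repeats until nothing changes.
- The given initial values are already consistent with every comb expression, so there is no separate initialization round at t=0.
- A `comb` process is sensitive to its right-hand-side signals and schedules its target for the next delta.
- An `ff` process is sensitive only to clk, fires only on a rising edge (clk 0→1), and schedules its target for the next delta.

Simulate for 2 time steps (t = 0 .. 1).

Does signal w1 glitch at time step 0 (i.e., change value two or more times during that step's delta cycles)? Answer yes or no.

t0.Δ0 w2=0 w1=1 w4=1 w3=0 w0=0 clk=0 w5=0
t0.Δ1 w2=0 w1=1 w4=1 w3=0 w0=0 clk=1 w5=0
t0.Δ2 w2=0 w1=1 w4=0 w3=0 w0=0 clk=1 w5=0
t0.Δ3 w2=1 w1=0 w4=0 w3=1 w0=0 clk=1 w5=0
t0.Δ4 w2=1 w1=1 w4=0 w3=0 w0=1 clk=1 w5=1
t0.Δ5 w2=1 w1=0 w4=0 w3=1 w0=0 clk=1 w5=1
t0.Δ6 w2=1 w1=1 w4=0 w3=0 w0=0 clk=1 w5=1
t0.Δ7 w2=1 w1=1 w4=0 w3=1 w0=0 clk=1 w5=1
t1.Δ0 w2=1 w1=1 w4=0 w3=1 w0=0 clk=1 w5=1
t1.Δ1 w2=1 w1=1 w4=0 w3=1 w0=0 clk=0 w5=1

yes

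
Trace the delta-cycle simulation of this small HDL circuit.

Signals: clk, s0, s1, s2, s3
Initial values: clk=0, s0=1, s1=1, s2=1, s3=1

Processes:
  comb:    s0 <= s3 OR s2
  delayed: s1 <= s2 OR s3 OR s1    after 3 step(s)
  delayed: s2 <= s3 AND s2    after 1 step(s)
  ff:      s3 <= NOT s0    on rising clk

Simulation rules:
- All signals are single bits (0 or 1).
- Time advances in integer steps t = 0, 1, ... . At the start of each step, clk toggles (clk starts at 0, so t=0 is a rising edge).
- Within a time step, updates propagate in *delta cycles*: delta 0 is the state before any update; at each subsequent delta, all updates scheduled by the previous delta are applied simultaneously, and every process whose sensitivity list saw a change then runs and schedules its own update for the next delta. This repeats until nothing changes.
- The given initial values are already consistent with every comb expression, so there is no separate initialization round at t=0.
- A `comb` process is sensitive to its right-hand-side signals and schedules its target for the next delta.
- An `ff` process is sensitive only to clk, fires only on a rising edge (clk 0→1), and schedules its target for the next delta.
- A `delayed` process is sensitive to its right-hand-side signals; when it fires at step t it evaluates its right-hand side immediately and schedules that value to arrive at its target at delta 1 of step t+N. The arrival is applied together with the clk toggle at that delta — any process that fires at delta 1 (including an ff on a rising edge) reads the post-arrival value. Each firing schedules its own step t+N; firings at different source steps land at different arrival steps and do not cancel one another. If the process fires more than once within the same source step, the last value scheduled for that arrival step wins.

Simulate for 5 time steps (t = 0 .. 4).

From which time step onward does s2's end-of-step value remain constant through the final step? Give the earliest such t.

1

t=0 Δ0: s0=1 s2=1 s1=1 s3=1 clk=0
  Δ1: clk:0→1
  Δ2: s3:1→0
  (2Δ to stable)
t=1 Δ0: s0=1 s2=1 s1=1 s3=0 clk=1
  Δ1: s2:1→0, clk:1→0
  Δ2: s0:1→0
  (2Δ to stable)
t=2 Δ0: s0=0 s2=0 s1=1 s3=0 clk=0
  Δ1: clk:0→1
  Δ2: s3:0→1
  Δ3: s0:0→1
  (3Δ to stable)
t=3 Δ0: s0=1 s2=0 s1=1 s3=1 clk=1
  Δ1: clk:1→0
  (1Δ to stable)
t=4 Δ0: s0=1 s2=0 s1=1 s3=1 clk=0
  Δ1: clk:0→1
  Δ2: s3:1→0
  Δ3: s0:1→0
  (3Δ to stable)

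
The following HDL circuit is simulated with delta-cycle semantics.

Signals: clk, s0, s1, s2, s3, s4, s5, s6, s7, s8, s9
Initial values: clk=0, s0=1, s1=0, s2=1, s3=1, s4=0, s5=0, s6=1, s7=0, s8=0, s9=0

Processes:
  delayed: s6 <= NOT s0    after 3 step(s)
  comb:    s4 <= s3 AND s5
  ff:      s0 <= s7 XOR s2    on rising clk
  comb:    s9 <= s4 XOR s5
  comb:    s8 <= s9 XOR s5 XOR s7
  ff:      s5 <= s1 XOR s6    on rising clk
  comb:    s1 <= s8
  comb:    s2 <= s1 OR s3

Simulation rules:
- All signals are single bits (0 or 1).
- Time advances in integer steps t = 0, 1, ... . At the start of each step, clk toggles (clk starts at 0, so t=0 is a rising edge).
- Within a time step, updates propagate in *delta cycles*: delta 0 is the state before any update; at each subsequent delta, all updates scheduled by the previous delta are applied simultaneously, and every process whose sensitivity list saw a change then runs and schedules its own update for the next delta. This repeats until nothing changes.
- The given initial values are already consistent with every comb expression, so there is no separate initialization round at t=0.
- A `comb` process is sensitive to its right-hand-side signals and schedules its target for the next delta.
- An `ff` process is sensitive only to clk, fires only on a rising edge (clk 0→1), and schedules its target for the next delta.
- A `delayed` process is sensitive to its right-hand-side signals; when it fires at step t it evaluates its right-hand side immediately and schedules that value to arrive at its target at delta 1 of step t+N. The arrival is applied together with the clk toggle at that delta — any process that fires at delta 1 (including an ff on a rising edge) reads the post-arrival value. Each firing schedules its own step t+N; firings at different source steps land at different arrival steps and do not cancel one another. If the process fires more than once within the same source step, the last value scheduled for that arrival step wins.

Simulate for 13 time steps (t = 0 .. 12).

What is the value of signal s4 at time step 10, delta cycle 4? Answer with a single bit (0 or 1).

t=0 Δ0: clk=0 s3=1 s1=0 s0=1 s5=0 s6=1 s7=0 s9=0 s8=0 s2=1 s4=0
  Δ1: clk:0→1
  Δ2: s5:0→1
  Δ3: s9:0→1, s8:0→1, s4:0→1
  Δ4: s1:0→1, s9:1→0, s8:1→0
  Δ5: s1:1→0, s8:0→1
  Δ6: s1:0→1
  (6Δ to stable)
t=1 Δ0: clk=1 s3=1 s1=1 s0=1 s5=1 s6=1 s7=0 s9=0 s8=1 s2=1 s4=1
  Δ1: clk:1→0
  (1Δ to stable)
t=2 Δ0: clk=0 s3=1 s1=1 s0=1 s5=1 s6=1 s7=0 s9=0 s8=1 s2=1 s4=1
  Δ1: clk:0→1
  Δ2: s5:1→0
  Δ3: s9:0→1, s8:1→0, s4:1→0
  Δ4: s1:1→0, s9:1→0, s8:0→1
  Δ5: s1:0→1, s8:1→0
  Δ6: s1:1→0
  (6Δ to stable)
t=3 Δ0: clk=1 s3=1 s1=0 s0=1 s5=0 s6=1 s7=0 s9=0 s8=0 s2=1 s4=0
  Δ1: clk:1→0
  (1Δ to stable)
t=4 Δ0: clk=0 s3=1 s1=0 s0=1 s5=0 s6=1 s7=0 s9=0 s8=0 s2=1 s4=0
  Δ1: clk:0→1
  Δ2: s5:0→1
  Δ3: s9:0→1, s8:0→1, s4:0→1
  Δ4: s1:0→1, s9:1→0, s8:1→0
  Δ5: s1:1→0, s8:0→1
  Δ6: s1:0→1
  (6Δ to stable)
t=5 Δ0: clk=1 s3=1 s1=1 s0=1 s5=1 s6=1 s7=0 s9=0 s8=1 s2=1 s4=1
  Δ1: clk:1→0
  (1Δ to stable)
t=6 Δ0: clk=0 s3=1 s1=1 s0=1 s5=1 s6=1 s7=0 s9=0 s8=1 s2=1 s4=1
  Δ1: clk:0→1
  Δ2: s5:1→0
  Δ3: s9:0→1, s8:1→0, s4:1→0
  Δ4: s1:1→0, s9:1→0, s8:0→1
  Δ5: s1:0→1, s8:1→0
  Δ6: s1:1→0
  (6Δ to stable)
t=7 Δ0: clk=1 s3=1 s1=0 s0=1 s5=0 s6=1 s7=0 s9=0 s8=0 s2=1 s4=0
  Δ1: clk:1→0
  (1Δ to stable)
t=8 Δ0: clk=0 s3=1 s1=0 s0=1 s5=0 s6=1 s7=0 s9=0 s8=0 s2=1 s4=0
  Δ1: clk:0→1
  Δ2: s5:0→1
  Δ3: s9:0→1, s8:0→1, s4:0→1
  Δ4: s1:0→1, s9:1→0, s8:1→0
  Δ5: s1:1→0, s8:0→1
  Δ6: s1:0→1
  (6Δ to stable)
t=9 Δ0: clk=1 s3=1 s1=1 s0=1 s5=1 s6=1 s7=0 s9=0 s8=1 s2=1 s4=1
  Δ1: clk:1→0
  (1Δ to stable)
t=10 Δ0: clk=0 s3=1 s1=1 s0=1 s5=1 s6=1 s7=0 s9=0 s8=1 s2=1 s4=1
  Δ1: clk:0→1
  Δ2: s5:1→0
  Δ3: s9:0→1, s8:1→0, s4:1→0
  Δ4: s1:1→0, s9:1→0, s8:0→1
  Δ5: s1:0→1, s8:1→0
  Δ6: s1:1→0
  (6Δ to stable)
t=11 Δ0: clk=1 s3=1 s1=0 s0=1 s5=0 s6=1 s7=0 s9=0 s8=0 s2=1 s4=0
  Δ1: clk:1→0
  (1Δ to stable)
t=12 Δ0: clk=0 s3=1 s1=0 s0=1 s5=0 s6=1 s7=0 s9=0 s8=0 s2=1 s4=0
  Δ1: clk:0→1
  Δ2: s5:0→1
  Δ3: s9:0→1, s8:0→1, s4:0→1
  Δ4: s1:0→1, s9:1→0, s8:1→0
  Δ5: s1:1→0, s8:0→1
  Δ6: s1:0→1
  (6Δ to stable)

0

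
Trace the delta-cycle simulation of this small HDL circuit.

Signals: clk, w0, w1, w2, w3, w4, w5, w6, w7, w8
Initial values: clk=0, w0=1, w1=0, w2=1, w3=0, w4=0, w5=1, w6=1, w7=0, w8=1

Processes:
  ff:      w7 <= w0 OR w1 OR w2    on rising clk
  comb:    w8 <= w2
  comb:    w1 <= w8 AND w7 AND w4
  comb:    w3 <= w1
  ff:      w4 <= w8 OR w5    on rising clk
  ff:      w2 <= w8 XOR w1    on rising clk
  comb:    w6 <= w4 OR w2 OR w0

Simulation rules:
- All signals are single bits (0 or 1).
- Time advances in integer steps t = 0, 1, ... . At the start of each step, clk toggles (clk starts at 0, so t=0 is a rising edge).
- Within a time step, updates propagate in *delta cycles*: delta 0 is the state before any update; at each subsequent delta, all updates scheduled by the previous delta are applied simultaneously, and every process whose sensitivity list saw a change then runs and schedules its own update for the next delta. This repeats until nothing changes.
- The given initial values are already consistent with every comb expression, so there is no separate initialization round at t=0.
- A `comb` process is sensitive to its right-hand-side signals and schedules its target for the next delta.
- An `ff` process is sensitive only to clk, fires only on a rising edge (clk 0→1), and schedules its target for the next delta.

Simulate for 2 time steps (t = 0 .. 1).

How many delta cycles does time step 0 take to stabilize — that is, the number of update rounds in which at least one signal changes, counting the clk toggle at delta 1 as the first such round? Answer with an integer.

4

t0.Δ0 w6=1 w4=0 w5=1 w8=1 w7=0 w3=0 clk=0 w0=1 w1=0 w2=1
t0.Δ1 w6=1 w4=0 w5=1 w8=1 w7=0 w3=0 clk=1 w0=1 w1=0 w2=1
t0.Δ2 w6=1 w4=1 w5=1 w8=1 w7=1 w3=0 clk=1 w0=1 w1=0 w2=1
t0.Δ3 w6=1 w4=1 w5=1 w8=1 w7=1 w3=0 clk=1 w0=1 w1=1 w2=1
t0.Δ4 w6=1 w4=1 w5=1 w8=1 w7=1 w3=1 clk=1 w0=1 w1=1 w2=1
t1.Δ0 w6=1 w4=1 w5=1 w8=1 w7=1 w3=1 clk=1 w0=1 w1=1 w2=1
t1.Δ1 w6=1 w4=1 w5=1 w8=1 w7=1 w3=1 clk=0 w0=1 w1=1 w2=1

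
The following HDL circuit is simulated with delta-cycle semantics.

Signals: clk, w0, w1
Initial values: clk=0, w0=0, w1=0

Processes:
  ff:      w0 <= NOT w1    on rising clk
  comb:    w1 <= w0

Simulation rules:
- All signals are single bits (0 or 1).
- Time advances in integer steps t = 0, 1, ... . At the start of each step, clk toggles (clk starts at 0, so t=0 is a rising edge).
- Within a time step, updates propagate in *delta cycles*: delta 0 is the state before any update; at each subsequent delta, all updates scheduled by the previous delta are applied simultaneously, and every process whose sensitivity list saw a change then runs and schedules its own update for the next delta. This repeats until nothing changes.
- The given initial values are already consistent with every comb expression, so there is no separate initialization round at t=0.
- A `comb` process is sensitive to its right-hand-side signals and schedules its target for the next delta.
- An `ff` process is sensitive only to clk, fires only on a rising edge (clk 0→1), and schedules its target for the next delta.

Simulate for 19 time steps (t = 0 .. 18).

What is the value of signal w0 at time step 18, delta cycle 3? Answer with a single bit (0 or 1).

0

t=0 Δ0: clk=0 w0=0 w1=0
  Δ1: clk:0→1
  Δ2: w0:0→1
  Δ3: w1:0→1
  (3Δ to stable)
t=1 Δ0: clk=1 w0=1 w1=1
  Δ1: clk:1→0
  (1Δ to stable)
t=2 Δ0: clk=0 w0=1 w1=1
  Δ1: clk:0→1
  Δ2: w0:1→0
  Δ3: w1:1→0
  (3Δ to stable)
t=3 Δ0: clk=1 w0=0 w1=0
  Δ1: clk:1→0
  (1Δ to stable)
t=4 Δ0: clk=0 w0=0 w1=0
  Δ1: clk:0→1
  Δ2: w0:0→1
  Δ3: w1:0→1
  (3Δ to stable)
t=5 Δ0: clk=1 w0=1 w1=1
  Δ1: clk:1→0
  (1Δ to stable)
t=6 Δ0: clk=0 w0=1 w1=1
  Δ1: clk:0→1
  Δ2: w0:1→0
  Δ3: w1:1→0
  (3Δ to stable)
t=7 Δ0: clk=1 w0=0 w1=0
  Δ1: clk:1→0
  (1Δ to stable)
t=8 Δ0: clk=0 w0=0 w1=0
  Δ1: clk:0→1
  Δ2: w0:0→1
  Δ3: w1:0→1
  (3Δ to stable)
t=9 Δ0: clk=1 w0=1 w1=1
  Δ1: clk:1→0
  (1Δ to stable)
t=10 Δ0: clk=0 w0=1 w1=1
  Δ1: clk:0→1
  Δ2: w0:1→0
  Δ3: w1:1→0
  (3Δ to stable)
t=11 Δ0: clk=1 w0=0 w1=0
  Δ1: clk:1→0
  (1Δ to stable)
t=12 Δ0: clk=0 w0=0 w1=0
  Δ1: clk:0→1
  Δ2: w0:0→1
  Δ3: w1:0→1
  (3Δ to stable)
t=13 Δ0: clk=1 w0=1 w1=1
  Δ1: clk:1→0
  (1Δ to stable)
t=14 Δ0: clk=0 w0=1 w1=1
  Δ1: clk:0→1
  Δ2: w0:1→0
  Δ3: w1:1→0
  (3Δ to stable)
t=15 Δ0: clk=1 w0=0 w1=0
  Δ1: clk:1→0
  (1Δ to stable)
t=16 Δ0: clk=0 w0=0 w1=0
  Δ1: clk:0→1
  Δ2: w0:0→1
  Δ3: w1:0→1
  (3Δ to stable)
t=17 Δ0: clk=1 w0=1 w1=1
  Δ1: clk:1→0
  (1Δ to stable)
t=18 Δ0: clk=0 w0=1 w1=1
  Δ1: clk:0→1
  Δ2: w0:1→0
  Δ3: w1:1→0
  (3Δ to stable)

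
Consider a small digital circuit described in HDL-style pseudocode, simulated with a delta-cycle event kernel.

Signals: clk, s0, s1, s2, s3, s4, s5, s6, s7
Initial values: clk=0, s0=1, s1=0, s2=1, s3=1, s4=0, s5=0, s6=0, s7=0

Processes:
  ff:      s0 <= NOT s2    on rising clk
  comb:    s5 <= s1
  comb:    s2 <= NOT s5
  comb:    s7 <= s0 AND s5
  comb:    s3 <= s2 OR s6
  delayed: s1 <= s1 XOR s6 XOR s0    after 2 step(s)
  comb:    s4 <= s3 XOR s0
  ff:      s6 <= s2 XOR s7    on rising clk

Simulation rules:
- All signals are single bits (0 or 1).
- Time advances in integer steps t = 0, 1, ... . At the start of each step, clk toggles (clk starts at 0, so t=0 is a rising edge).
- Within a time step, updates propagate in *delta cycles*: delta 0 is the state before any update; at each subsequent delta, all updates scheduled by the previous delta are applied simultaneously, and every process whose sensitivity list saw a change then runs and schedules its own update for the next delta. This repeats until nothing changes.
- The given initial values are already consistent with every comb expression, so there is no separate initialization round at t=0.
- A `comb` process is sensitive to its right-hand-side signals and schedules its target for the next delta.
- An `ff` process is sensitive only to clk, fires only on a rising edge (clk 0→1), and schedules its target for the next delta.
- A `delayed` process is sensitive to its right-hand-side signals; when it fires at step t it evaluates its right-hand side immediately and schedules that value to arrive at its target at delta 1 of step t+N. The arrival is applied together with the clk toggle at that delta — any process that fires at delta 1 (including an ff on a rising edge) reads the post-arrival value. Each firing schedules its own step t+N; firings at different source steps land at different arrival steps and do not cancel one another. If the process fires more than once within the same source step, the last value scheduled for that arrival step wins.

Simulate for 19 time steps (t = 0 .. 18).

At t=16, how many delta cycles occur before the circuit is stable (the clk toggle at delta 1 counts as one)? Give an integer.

5

t=0 Δ0: s0=1 s6=0 s5=0 s3=1 s2=1 s7=0 s4=0 s1=0 clk=0
  Δ1: clk:0→1
  Δ2: s0:1→0, s6:0→1
  Δ3: s4:0→1
  (3Δ to stable)
t=1 Δ0: s0=0 s6=1 s5=0 s3=1 s2=1 s7=0 s4=1 s1=0 clk=1
  Δ1: clk:1→0
  (1Δ to stable)
t=2 Δ0: s0=0 s6=1 s5=0 s3=1 s2=1 s7=0 s4=1 s1=0 clk=0
  Δ1: s1:0→1, clk:0→1
  Δ2: s5:0→1
  Δ3: s2:1→0
  (3Δ to stable)
t=3 Δ0: s0=0 s6=1 s5=1 s3=1 s2=0 s7=0 s4=1 s1=1 clk=1
  Δ1: clk:1→0
  (1Δ to stable)
t=4 Δ0: s0=0 s6=1 s5=1 s3=1 s2=0 s7=0 s4=1 s1=1 clk=0
  Δ1: s1:1→0, clk:0→1
  Δ2: s0:0→1, s6:1→0, s5:1→0
  Δ3: s3:1→0, s2:0→1, s4:1→0
  Δ4: s3:0→1, s4:0→1
  Δ5: s4:1→0
  (5Δ to stable)
t=5 Δ0: s0=1 s6=0 s5=0 s3=1 s2=1 s7=0 s4=0 s1=0 clk=1
  Δ1: clk:1→0
  (1Δ to stable)
t=6 Δ0: s0=1 s6=0 s5=0 s3=1 s2=1 s7=0 s4=0 s1=0 clk=0
  Δ1: s1:0→1, clk:0→1
  Δ2: s0:1→0, s6:0→1, s5:0→1
  Δ3: s2:1→0, s4:0→1
  (3Δ to stable)
t=7 Δ0: s0=0 s6=1 s5=1 s3=1 s2=0 s7=0 s4=1 s1=1 clk=1
  Δ1: clk:1→0
  (1Δ to stable)
t=8 Δ0: s0=0 s6=1 s5=1 s3=1 s2=0 s7=0 s4=1 s1=1 clk=0
  Δ1: s1:1→0, clk:0→1
  Δ2: s0:0→1, s6:1→0, s5:1→0
  Δ3: s3:1→0, s2:0→1, s4:1→0
  Δ4: s3:0→1, s4:0→1
  Δ5: s4:1→0
  (5Δ to stable)
t=9 Δ0: s0=1 s6=0 s5=0 s3=1 s2=1 s7=0 s4=0 s1=0 clk=1
  Δ1: clk:1→0
  (1Δ to stable)
t=10 Δ0: s0=1 s6=0 s5=0 s3=1 s2=1 s7=0 s4=0 s1=0 clk=0
  Δ1: s1:0→1, clk:0→1
  Δ2: s0:1→0, s6:0→1, s5:0→1
  Δ3: s2:1→0, s4:0→1
  (3Δ to stable)
t=11 Δ0: s0=0 s6=1 s5=1 s3=1 s2=0 s7=0 s4=1 s1=1 clk=1
  Δ1: clk:1→0
  (1Δ to stable)
t=12 Δ0: s0=0 s6=1 s5=1 s3=1 s2=0 s7=0 s4=1 s1=1 clk=0
  Δ1: s1:1→0, clk:0→1
  Δ2: s0:0→1, s6:1→0, s5:1→0
  Δ3: s3:1→0, s2:0→1, s4:1→0
  Δ4: s3:0→1, s4:0→1
  Δ5: s4:1→0
  (5Δ to stable)
t=13 Δ0: s0=1 s6=0 s5=0 s3=1 s2=1 s7=0 s4=0 s1=0 clk=1
  Δ1: clk:1→0
  (1Δ to stable)
t=14 Δ0: s0=1 s6=0 s5=0 s3=1 s2=1 s7=0 s4=0 s1=0 clk=0
  Δ1: s1:0→1, clk:0→1
  Δ2: s0:1→0, s6:0→1, s5:0→1
  Δ3: s2:1→0, s4:0→1
  (3Δ to stable)
t=15 Δ0: s0=0 s6=1 s5=1 s3=1 s2=0 s7=0 s4=1 s1=1 clk=1
  Δ1: clk:1→0
  (1Δ to stable)
t=16 Δ0: s0=0 s6=1 s5=1 s3=1 s2=0 s7=0 s4=1 s1=1 clk=0
  Δ1: s1:1→0, clk:0→1
  Δ2: s0:0→1, s6:1→0, s5:1→0
  Δ3: s3:1→0, s2:0→1, s4:1→0
  Δ4: s3:0→1, s4:0→1
  Δ5: s4:1→0
  (5Δ to stable)
t=17 Δ0: s0=1 s6=0 s5=0 s3=1 s2=1 s7=0 s4=0 s1=0 clk=1
  Δ1: clk:1→0
  (1Δ to stable)
t=18 Δ0: s0=1 s6=0 s5=0 s3=1 s2=1 s7=0 s4=0 s1=0 clk=0
  Δ1: s1:0→1, clk:0→1
  Δ2: s0:1→0, s6:0→1, s5:0→1
  Δ3: s2:1→0, s4:0→1
  (3Δ to stable)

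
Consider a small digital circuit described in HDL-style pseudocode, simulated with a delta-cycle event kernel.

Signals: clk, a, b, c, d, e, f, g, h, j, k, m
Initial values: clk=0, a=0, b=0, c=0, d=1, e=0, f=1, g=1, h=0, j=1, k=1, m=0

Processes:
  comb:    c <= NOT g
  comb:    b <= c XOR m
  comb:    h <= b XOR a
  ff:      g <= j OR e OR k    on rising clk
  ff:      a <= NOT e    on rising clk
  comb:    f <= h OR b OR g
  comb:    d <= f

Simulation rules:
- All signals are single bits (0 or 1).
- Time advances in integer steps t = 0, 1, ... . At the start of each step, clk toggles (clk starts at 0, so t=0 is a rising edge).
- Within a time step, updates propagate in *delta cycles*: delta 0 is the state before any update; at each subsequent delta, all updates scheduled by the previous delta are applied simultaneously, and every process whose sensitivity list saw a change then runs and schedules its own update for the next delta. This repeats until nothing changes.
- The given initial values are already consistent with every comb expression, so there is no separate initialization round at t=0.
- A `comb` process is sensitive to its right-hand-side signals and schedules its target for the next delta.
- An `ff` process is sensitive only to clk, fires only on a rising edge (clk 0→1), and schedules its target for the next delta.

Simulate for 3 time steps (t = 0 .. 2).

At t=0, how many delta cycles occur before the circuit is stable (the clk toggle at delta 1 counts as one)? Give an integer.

3

t0.Δ0 m=0 a=0 k=1 f=1 b=0 e=0 g=1 clk=0 d=1 h=0 j=1 c=0
t0.Δ1 m=0 a=0 k=1 f=1 b=0 e=0 g=1 clk=1 d=1 h=0 j=1 c=0
t0.Δ2 m=0 a=1 k=1 f=1 b=0 e=0 g=1 clk=1 d=1 h=0 j=1 c=0
t0.Δ3 m=0 a=1 k=1 f=1 b=0 e=0 g=1 clk=1 d=1 h=1 j=1 c=0
t1.Δ0 m=0 a=1 k=1 f=1 b=0 e=0 g=1 clk=1 d=1 h=1 j=1 c=0
t1.Δ1 m=0 a=1 k=1 f=1 b=0 e=0 g=1 clk=0 d=1 h=1 j=1 c=0
t2.Δ0 m=0 a=1 k=1 f=1 b=0 e=0 g=1 clk=0 d=1 h=1 j=1 c=0
t2.Δ1 m=0 a=1 k=1 f=1 b=0 e=0 g=1 clk=1 d=1 h=1 j=1 c=0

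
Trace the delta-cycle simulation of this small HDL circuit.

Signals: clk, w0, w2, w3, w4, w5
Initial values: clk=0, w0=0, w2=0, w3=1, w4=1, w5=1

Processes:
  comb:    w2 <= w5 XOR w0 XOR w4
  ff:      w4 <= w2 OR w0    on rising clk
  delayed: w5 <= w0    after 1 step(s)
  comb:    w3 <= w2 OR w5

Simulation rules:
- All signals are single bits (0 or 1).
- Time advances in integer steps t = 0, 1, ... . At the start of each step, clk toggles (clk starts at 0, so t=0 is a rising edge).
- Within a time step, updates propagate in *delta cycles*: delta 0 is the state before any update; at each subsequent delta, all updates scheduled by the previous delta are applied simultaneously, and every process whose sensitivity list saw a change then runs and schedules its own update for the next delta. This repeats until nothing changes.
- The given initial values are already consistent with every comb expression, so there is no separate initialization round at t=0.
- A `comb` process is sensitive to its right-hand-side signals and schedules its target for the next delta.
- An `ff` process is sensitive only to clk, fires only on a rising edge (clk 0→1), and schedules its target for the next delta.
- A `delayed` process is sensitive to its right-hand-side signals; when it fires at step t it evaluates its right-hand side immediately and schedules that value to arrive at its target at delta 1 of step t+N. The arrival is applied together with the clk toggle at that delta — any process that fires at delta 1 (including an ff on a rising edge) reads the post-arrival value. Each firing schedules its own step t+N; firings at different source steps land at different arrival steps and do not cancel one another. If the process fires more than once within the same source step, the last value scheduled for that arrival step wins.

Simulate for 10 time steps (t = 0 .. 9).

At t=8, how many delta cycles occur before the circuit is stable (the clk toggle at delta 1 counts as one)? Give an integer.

[bits: w5,w2,w3,w4,clk,w0]
t=0: Δ0=101100 Δ1=101110 Δ2=101010 Δ3=111010 | 3Δ
t=1: Δ0=111010 Δ1=111000 | 1Δ
t=2: Δ0=111000 Δ1=111010 Δ2=111110 Δ3=101110 | 3Δ
t=3: Δ0=101110 Δ1=101100 | 1Δ
t=4: Δ0=101100 Δ1=101110 Δ2=101010 Δ3=111010 | 3Δ
t=5: Δ0=111010 Δ1=111000 | 1Δ
t=6: Δ0=111000 Δ1=111010 Δ2=111110 Δ3=101110 | 3Δ
t=7: Δ0=101110 Δ1=101100 | 1Δ
t=8: Δ0=101100 Δ1=101110 Δ2=101010 Δ3=111010 | 3Δ
t=9: Δ0=111010 Δ1=111000 | 1Δ

3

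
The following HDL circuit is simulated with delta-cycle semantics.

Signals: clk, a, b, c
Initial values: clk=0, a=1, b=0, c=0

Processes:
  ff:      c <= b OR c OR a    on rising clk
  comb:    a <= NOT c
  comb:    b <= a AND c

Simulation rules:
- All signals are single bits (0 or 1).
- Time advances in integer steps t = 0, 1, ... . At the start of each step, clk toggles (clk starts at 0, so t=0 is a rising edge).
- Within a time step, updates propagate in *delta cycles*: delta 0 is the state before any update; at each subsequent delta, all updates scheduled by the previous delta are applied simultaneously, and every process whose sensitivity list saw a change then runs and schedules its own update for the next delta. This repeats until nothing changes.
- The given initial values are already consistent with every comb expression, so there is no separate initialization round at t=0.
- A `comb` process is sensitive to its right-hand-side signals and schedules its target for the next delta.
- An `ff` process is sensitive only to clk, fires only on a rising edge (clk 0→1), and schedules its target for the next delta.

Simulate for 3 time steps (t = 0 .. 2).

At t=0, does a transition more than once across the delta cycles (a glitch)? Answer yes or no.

no

[bits: a,b,c,clk]
t=0: Δ0=1000 Δ1=1001 Δ2=1011 Δ3=0111 Δ4=0011 | 4Δ
t=1: Δ0=0011 Δ1=0010 | 1Δ
t=2: Δ0=0010 Δ1=0011 | 1Δ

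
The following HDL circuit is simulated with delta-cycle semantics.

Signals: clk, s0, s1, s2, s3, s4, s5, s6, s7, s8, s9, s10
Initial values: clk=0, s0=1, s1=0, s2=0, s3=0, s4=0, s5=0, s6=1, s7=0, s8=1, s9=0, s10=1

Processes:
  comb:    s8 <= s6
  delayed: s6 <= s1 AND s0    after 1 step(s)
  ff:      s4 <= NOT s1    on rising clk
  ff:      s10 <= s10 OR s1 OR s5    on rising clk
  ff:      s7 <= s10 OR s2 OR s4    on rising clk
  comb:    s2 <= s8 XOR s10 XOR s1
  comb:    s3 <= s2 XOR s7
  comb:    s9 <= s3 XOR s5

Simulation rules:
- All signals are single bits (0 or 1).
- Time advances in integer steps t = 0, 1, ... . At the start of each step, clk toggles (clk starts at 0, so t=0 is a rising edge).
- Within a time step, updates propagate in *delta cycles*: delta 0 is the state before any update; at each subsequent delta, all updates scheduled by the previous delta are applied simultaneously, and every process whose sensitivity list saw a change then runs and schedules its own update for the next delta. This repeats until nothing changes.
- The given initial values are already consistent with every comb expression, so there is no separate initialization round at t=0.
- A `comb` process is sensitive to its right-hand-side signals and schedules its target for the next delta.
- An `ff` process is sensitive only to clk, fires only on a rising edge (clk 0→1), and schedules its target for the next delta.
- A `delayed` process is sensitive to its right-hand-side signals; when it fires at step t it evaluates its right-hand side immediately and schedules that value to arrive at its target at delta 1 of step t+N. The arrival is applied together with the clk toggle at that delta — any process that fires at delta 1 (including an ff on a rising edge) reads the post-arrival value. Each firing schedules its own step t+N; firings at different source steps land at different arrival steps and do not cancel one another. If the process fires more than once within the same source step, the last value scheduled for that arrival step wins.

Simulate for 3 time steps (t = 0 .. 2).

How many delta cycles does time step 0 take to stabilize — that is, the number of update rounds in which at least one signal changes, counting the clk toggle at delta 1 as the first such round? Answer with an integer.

4

[bits: s5,s3,s0,s2,s6,s8,s1,s10,s7,s9,s4,clk]
t=0: Δ0=001011010000 Δ1=001011010001 Δ2=001011011011 Δ3=011011011011 Δ4=011011011111 | 4Δ
t=1: Δ0=011011011111 Δ1=011011011110 | 1Δ
t=2: Δ0=011011011110 Δ1=011011011111 | 1Δ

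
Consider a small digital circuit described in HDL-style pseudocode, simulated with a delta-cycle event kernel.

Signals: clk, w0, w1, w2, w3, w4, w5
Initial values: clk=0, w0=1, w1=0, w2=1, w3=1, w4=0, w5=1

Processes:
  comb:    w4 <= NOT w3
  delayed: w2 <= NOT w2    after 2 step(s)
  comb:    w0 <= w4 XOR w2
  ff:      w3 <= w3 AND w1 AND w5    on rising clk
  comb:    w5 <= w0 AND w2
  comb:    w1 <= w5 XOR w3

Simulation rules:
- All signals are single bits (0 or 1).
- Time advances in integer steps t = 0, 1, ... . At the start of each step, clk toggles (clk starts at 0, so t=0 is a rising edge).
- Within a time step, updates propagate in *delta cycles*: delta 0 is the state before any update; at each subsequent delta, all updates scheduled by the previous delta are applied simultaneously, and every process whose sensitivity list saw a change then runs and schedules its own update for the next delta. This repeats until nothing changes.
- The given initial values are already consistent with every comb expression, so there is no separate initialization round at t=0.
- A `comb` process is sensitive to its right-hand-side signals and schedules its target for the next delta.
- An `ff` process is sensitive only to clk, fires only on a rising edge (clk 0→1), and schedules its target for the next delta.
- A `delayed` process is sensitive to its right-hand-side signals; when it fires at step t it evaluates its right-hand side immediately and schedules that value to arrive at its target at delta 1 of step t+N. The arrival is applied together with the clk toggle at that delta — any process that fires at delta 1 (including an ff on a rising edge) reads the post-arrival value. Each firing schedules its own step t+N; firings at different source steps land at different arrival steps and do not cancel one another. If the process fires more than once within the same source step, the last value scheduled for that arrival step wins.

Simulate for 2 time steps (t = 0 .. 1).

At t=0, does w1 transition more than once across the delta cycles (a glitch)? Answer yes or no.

t0.Δ0 w2=1 w4=0 w0=1 w1=0 w5=1 w3=1 clk=0
t0.Δ1 w2=1 w4=0 w0=1 w1=0 w5=1 w3=1 clk=1
t0.Δ2 w2=1 w4=0 w0=1 w1=0 w5=1 w3=0 clk=1
t0.Δ3 w2=1 w4=1 w0=1 w1=1 w5=1 w3=0 clk=1
t0.Δ4 w2=1 w4=1 w0=0 w1=1 w5=1 w3=0 clk=1
t0.Δ5 w2=1 w4=1 w0=0 w1=1 w5=0 w3=0 clk=1
t0.Δ6 w2=1 w4=1 w0=0 w1=0 w5=0 w3=0 clk=1
t1.Δ0 w2=1 w4=1 w0=0 w1=0 w5=0 w3=0 clk=1
t1.Δ1 w2=1 w4=1 w0=0 w1=0 w5=0 w3=0 clk=0

yes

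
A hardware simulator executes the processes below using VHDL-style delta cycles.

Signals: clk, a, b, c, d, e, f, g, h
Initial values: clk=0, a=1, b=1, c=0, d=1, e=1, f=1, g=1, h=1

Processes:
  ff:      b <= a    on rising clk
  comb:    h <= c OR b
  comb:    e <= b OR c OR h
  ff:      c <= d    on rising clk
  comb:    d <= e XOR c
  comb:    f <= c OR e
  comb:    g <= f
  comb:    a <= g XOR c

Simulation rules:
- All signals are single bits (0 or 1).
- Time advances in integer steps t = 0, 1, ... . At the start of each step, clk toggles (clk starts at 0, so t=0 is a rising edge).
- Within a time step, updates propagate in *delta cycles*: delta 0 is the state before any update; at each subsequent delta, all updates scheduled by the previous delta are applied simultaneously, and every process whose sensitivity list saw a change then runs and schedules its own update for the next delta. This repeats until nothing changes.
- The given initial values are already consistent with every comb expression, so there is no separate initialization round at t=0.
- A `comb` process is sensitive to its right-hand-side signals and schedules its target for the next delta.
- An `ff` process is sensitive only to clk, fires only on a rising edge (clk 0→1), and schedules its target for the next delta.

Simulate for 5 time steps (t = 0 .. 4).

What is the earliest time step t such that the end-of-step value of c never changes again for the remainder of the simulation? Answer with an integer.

t0.Δ0 c=0 a=1 clk=0 b=1 f=1 h=1 e=1 g=1 d=1
t0.Δ1 c=0 a=1 clk=1 b=1 f=1 h=1 e=1 g=1 d=1
t0.Δ2 c=1 a=1 clk=1 b=1 f=1 h=1 e=1 g=1 d=1
t0.Δ3 c=1 a=0 clk=1 b=1 f=1 h=1 e=1 g=1 d=0
t1.Δ0 c=1 a=0 clk=1 b=1 f=1 h=1 e=1 g=1 d=0
t1.Δ1 c=1 a=0 clk=0 b=1 f=1 h=1 e=1 g=1 d=0
t2.Δ0 c=1 a=0 clk=0 b=1 f=1 h=1 e=1 g=1 d=0
t2.Δ1 c=1 a=0 clk=1 b=1 f=1 h=1 e=1 g=1 d=0
t2.Δ2 c=0 a=0 clk=1 b=0 f=1 h=1 e=1 g=1 d=0
t2.Δ3 c=0 a=1 clk=1 b=0 f=1 h=0 e=1 g=1 d=1
t2.Δ4 c=0 a=1 clk=1 b=0 f=1 h=0 e=0 g=1 d=1
t2.Δ5 c=0 a=1 clk=1 b=0 f=0 h=0 e=0 g=1 d=0
t2.Δ6 c=0 a=1 clk=1 b=0 f=0 h=0 e=0 g=0 d=0
t2.Δ7 c=0 a=0 clk=1 b=0 f=0 h=0 e=0 g=0 d=0
t3.Δ0 c=0 a=0 clk=1 b=0 f=0 h=0 e=0 g=0 d=0
t3.Δ1 c=0 a=0 clk=0 b=0 f=0 h=0 e=0 g=0 d=0
t4.Δ0 c=0 a=0 clk=0 b=0 f=0 h=0 e=0 g=0 d=0
t4.Δ1 c=0 a=0 clk=1 b=0 f=0 h=0 e=0 g=0 d=0

2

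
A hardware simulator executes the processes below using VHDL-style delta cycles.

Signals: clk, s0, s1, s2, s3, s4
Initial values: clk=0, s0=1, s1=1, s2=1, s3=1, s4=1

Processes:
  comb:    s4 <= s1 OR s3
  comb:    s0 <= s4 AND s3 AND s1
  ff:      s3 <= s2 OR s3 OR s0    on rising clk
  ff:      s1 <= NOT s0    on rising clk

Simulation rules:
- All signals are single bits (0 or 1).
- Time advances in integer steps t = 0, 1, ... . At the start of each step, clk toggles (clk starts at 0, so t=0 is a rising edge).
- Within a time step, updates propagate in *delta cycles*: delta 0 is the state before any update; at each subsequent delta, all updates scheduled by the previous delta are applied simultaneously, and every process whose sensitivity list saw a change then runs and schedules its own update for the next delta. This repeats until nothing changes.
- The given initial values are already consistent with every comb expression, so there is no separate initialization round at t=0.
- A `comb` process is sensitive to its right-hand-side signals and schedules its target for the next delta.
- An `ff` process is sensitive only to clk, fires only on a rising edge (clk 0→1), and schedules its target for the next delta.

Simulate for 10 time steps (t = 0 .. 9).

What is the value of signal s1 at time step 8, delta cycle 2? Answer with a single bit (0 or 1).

0

t=0 Δ0: s0=1 s2=1 clk=0 s1=1 s4=1 s3=1
  Δ1: clk:0→1
  Δ2: s1:1→0
  Δ3: s0:1→0
  (3Δ to stable)
t=1 Δ0: s0=0 s2=1 clk=1 s1=0 s4=1 s3=1
  Δ1: clk:1→0
  (1Δ to stable)
t=2 Δ0: s0=0 s2=1 clk=0 s1=0 s4=1 s3=1
  Δ1: clk:0→1
  Δ2: s1:0→1
  Δ3: s0:0→1
  (3Δ to stable)
t=3 Δ0: s0=1 s2=1 clk=1 s1=1 s4=1 s3=1
  Δ1: clk:1→0
  (1Δ to stable)
t=4 Δ0: s0=1 s2=1 clk=0 s1=1 s4=1 s3=1
  Δ1: clk:0→1
  Δ2: s1:1→0
  Δ3: s0:1→0
  (3Δ to stable)
t=5 Δ0: s0=0 s2=1 clk=1 s1=0 s4=1 s3=1
  Δ1: clk:1→0
  (1Δ to stable)
t=6 Δ0: s0=0 s2=1 clk=0 s1=0 s4=1 s3=1
  Δ1: clk:0→1
  Δ2: s1:0→1
  Δ3: s0:0→1
  (3Δ to stable)
t=7 Δ0: s0=1 s2=1 clk=1 s1=1 s4=1 s3=1
  Δ1: clk:1→0
  (1Δ to stable)
t=8 Δ0: s0=1 s2=1 clk=0 s1=1 s4=1 s3=1
  Δ1: clk:0→1
  Δ2: s1:1→0
  Δ3: s0:1→0
  (3Δ to stable)
t=9 Δ0: s0=0 s2=1 clk=1 s1=0 s4=1 s3=1
  Δ1: clk:1→0
  (1Δ to stable)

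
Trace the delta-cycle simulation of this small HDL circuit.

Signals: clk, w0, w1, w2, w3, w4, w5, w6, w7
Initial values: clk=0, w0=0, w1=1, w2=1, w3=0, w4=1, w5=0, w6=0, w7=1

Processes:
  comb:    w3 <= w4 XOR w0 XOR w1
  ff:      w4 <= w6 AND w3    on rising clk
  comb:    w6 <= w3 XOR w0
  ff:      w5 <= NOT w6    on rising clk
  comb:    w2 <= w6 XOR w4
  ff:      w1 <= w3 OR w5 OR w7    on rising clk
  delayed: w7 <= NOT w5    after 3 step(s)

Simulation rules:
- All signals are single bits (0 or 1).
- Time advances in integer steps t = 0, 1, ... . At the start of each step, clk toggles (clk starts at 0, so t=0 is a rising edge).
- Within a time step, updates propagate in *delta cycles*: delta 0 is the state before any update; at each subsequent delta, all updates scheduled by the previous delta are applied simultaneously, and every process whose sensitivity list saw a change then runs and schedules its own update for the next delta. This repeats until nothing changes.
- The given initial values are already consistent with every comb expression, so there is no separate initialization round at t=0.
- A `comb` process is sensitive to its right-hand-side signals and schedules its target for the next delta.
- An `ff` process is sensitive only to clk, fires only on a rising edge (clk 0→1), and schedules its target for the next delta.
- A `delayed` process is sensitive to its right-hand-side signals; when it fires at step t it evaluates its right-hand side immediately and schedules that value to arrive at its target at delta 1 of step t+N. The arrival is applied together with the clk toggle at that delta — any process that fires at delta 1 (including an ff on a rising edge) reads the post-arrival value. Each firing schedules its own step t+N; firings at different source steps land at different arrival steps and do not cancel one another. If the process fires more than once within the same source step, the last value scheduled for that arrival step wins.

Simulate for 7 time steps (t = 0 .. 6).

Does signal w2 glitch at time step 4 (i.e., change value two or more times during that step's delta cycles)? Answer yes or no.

no

t0.Δ0 w6=0 w2=1 w0=0 w1=1 clk=0 w7=1 w3=0 w5=0 w4=1
t0.Δ1 w6=0 w2=1 w0=0 w1=1 clk=1 w7=1 w3=0 w5=0 w4=1
t0.Δ2 w6=0 w2=1 w0=0 w1=1 clk=1 w7=1 w3=0 w5=1 w4=0
t0.Δ3 w6=0 w2=0 w0=0 w1=1 clk=1 w7=1 w3=1 w5=1 w4=0
t0.Δ4 w6=1 w2=0 w0=0 w1=1 clk=1 w7=1 w3=1 w5=1 w4=0
t0.Δ5 w6=1 w2=1 w0=0 w1=1 clk=1 w7=1 w3=1 w5=1 w4=0
t1.Δ0 w6=1 w2=1 w0=0 w1=1 clk=1 w7=1 w3=1 w5=1 w4=0
t1.Δ1 w6=1 w2=1 w0=0 w1=1 clk=0 w7=1 w3=1 w5=1 w4=0
t2.Δ0 w6=1 w2=1 w0=0 w1=1 clk=0 w7=1 w3=1 w5=1 w4=0
t2.Δ1 w6=1 w2=1 w0=0 w1=1 clk=1 w7=1 w3=1 w5=1 w4=0
t2.Δ2 w6=1 w2=1 w0=0 w1=1 clk=1 w7=1 w3=1 w5=0 w4=1
t2.Δ3 w6=1 w2=0 w0=0 w1=1 clk=1 w7=1 w3=0 w5=0 w4=1
t2.Δ4 w6=0 w2=0 w0=0 w1=1 clk=1 w7=1 w3=0 w5=0 w4=1
t2.Δ5 w6=0 w2=1 w0=0 w1=1 clk=1 w7=1 w3=0 w5=0 w4=1
t3.Δ0 w6=0 w2=1 w0=0 w1=1 clk=1 w7=1 w3=0 w5=0 w4=1
t3.Δ1 w6=0 w2=1 w0=0 w1=1 clk=0 w7=0 w3=0 w5=0 w4=1
t4.Δ0 w6=0 w2=1 w0=0 w1=1 clk=0 w7=0 w3=0 w5=0 w4=1
t4.Δ1 w6=0 w2=1 w0=0 w1=1 clk=1 w7=0 w3=0 w5=0 w4=1
t4.Δ2 w6=0 w2=1 w0=0 w1=0 clk=1 w7=0 w3=0 w5=1 w4=0
t4.Δ3 w6=0 w2=0 w0=0 w1=0 clk=1 w7=0 w3=0 w5=1 w4=0
t5.Δ0 w6=0 w2=0 w0=0 w1=0 clk=1 w7=0 w3=0 w5=1 w4=0
t5.Δ1 w6=0 w2=0 w0=0 w1=0 clk=0 w7=1 w3=0 w5=1 w4=0
t6.Δ0 w6=0 w2=0 w0=0 w1=0 clk=0 w7=1 w3=0 w5=1 w4=0
t6.Δ1 w6=0 w2=0 w0=0 w1=0 clk=1 w7=1 w3=0 w5=1 w4=0
t6.Δ2 w6=0 w2=0 w0=0 w1=1 clk=1 w7=1 w3=0 w5=1 w4=0
t6.Δ3 w6=0 w2=0 w0=0 w1=1 clk=1 w7=1 w3=1 w5=1 w4=0
t6.Δ4 w6=1 w2=0 w0=0 w1=1 clk=1 w7=1 w3=1 w5=1 w4=0
t6.Δ5 w6=1 w2=1 w0=0 w1=1 clk=1 w7=1 w3=1 w5=1 w4=0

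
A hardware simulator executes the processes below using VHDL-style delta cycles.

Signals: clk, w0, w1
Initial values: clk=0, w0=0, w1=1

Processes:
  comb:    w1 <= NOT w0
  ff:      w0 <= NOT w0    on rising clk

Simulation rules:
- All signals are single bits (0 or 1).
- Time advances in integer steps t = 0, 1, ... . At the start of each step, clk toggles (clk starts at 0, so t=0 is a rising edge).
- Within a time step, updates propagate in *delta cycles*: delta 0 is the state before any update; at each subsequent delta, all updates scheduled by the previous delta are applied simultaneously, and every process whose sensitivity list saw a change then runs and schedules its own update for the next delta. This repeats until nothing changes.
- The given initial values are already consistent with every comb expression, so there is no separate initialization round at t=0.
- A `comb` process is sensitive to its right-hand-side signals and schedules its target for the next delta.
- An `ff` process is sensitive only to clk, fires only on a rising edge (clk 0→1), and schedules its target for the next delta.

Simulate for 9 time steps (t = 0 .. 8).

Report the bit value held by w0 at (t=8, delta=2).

t=0 Δ0: w1=1 clk=0 w0=0
  Δ1: clk:0→1
  Δ2: w0:0→1
  Δ3: w1:1→0
  (3Δ to stable)
t=1 Δ0: w1=0 clk=1 w0=1
  Δ1: clk:1→0
  (1Δ to stable)
t=2 Δ0: w1=0 clk=0 w0=1
  Δ1: clk:0→1
  Δ2: w0:1→0
  Δ3: w1:0→1
  (3Δ to stable)
t=3 Δ0: w1=1 clk=1 w0=0
  Δ1: clk:1→0
  (1Δ to stable)
t=4 Δ0: w1=1 clk=0 w0=0
  Δ1: clk:0→1
  Δ2: w0:0→1
  Δ3: w1:1→0
  (3Δ to stable)
t=5 Δ0: w1=0 clk=1 w0=1
  Δ1: clk:1→0
  (1Δ to stable)
t=6 Δ0: w1=0 clk=0 w0=1
  Δ1: clk:0→1
  Δ2: w0:1→0
  Δ3: w1:0→1
  (3Δ to stable)
t=7 Δ0: w1=1 clk=1 w0=0
  Δ1: clk:1→0
  (1Δ to stable)
t=8 Δ0: w1=1 clk=0 w0=0
  Δ1: clk:0→1
  Δ2: w0:0→1
  Δ3: w1:1→0
  (3Δ to stable)

1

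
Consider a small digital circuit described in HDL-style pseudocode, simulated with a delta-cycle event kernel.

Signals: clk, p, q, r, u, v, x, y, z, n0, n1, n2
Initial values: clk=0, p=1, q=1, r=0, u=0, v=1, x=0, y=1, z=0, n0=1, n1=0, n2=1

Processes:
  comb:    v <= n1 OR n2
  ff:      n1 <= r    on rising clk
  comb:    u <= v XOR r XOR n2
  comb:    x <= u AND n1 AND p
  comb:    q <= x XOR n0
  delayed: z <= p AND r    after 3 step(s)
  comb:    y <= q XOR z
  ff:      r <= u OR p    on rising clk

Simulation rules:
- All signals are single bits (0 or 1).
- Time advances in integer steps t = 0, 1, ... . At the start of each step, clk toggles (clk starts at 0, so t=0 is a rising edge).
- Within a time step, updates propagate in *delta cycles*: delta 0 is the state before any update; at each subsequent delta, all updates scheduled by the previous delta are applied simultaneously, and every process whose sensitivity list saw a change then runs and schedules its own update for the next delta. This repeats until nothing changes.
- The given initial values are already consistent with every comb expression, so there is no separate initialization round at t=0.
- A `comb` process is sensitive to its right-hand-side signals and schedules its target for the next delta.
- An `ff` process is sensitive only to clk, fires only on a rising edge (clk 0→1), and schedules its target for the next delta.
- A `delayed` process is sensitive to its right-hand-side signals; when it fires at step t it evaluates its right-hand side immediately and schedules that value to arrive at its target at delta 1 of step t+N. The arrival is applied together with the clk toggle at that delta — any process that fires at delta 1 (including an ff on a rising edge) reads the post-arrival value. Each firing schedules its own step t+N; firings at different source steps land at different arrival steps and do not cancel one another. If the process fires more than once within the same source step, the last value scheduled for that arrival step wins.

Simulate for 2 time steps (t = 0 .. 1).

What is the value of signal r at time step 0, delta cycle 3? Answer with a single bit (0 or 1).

1

t=0 Δ0: r=0 u=0 y=1 q=1 x=0 n2=1 n1=0 clk=0 p=1 z=0 v=1 n0=1
  Δ1: clk:0→1
  Δ2: r:0→1
  Δ3: u:0→1
  (3Δ to stable)
t=1 Δ0: r=1 u=1 y=1 q=1 x=0 n2=1 n1=0 clk=1 p=1 z=0 v=1 n0=1
  Δ1: clk:1→0
  (1Δ to stable)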